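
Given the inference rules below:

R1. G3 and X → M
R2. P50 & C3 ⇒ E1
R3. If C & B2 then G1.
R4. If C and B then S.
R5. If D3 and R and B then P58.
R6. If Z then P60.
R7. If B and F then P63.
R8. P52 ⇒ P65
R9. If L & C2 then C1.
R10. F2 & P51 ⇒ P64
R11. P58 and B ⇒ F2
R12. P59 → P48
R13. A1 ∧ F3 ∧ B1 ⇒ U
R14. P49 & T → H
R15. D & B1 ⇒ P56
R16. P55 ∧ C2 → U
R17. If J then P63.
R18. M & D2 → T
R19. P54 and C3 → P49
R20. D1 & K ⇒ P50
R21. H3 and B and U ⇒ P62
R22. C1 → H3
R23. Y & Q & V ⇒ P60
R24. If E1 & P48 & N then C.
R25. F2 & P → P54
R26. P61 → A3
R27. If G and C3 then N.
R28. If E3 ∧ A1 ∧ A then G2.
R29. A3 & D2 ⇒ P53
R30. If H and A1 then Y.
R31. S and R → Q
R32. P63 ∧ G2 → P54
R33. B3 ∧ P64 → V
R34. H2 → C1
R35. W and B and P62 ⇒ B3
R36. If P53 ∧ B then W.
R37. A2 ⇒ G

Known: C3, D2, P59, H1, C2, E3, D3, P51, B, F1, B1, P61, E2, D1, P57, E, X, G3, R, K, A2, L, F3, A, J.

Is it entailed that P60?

Forward chaining from the given facts derives: M, P58, C1, F2, P48, P63, T, P50, H3, A3, P53, W, G, E1, P64, N, C, S, Q.
Rules concluding P60: R6 needs Z; R23 needs Y — none of these are established.

No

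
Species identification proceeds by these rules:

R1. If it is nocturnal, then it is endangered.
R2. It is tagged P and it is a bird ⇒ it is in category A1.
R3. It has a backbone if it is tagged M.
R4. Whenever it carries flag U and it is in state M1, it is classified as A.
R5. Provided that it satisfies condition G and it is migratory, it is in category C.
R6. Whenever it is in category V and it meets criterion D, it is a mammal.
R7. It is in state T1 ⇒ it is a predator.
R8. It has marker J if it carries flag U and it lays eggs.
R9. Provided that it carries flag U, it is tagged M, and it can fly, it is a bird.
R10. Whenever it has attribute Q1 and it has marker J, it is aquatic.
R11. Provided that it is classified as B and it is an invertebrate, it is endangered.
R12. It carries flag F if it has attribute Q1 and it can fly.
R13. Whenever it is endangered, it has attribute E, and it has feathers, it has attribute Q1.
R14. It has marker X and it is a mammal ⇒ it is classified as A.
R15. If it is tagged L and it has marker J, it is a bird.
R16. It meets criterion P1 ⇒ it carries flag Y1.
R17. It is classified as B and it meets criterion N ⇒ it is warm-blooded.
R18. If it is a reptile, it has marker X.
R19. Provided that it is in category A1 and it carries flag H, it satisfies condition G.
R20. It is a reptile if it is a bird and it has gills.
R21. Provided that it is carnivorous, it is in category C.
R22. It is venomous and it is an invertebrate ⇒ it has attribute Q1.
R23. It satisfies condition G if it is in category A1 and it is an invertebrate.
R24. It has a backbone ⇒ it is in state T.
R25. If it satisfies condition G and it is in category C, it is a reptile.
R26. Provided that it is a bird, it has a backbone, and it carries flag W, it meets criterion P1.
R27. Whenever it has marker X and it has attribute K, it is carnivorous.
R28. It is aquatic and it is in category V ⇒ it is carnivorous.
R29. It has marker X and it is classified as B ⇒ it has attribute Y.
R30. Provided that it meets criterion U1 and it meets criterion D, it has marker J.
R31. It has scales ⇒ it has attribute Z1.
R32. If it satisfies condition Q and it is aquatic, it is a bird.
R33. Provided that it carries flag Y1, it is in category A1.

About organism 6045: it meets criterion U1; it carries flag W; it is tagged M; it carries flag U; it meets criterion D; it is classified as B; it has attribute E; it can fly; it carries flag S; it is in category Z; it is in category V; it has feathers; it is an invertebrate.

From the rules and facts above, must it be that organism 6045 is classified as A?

Yes

By R3 (it is tagged M): it has a backbone.
By R6 (it is in category V, it meets criterion D): it is a mammal.
By R9 (it carries flag U, it is tagged M, it can fly): it is a bird.
By R11 (it is classified as B, it is an invertebrate): it is endangered.
By R13 (it is endangered, it has attribute E, it has feathers): it has attribute Q1.
By R26 (it is a bird, it has a backbone, it carries flag W): it meets criterion P1.
By R30 (it meets criterion U1, it meets criterion D): it has marker J.
By R10 (it has attribute Q1, it has marker J): it is aquatic.
By R16 (it meets criterion P1): it carries flag Y1.
By R28 (it is aquatic, it is in category V): it is carnivorous.
By R33 (it carries flag Y1): it is in category A1.
By R21 (it is carnivorous): it is in category C.
By R23 (it is in category A1, it is an invertebrate): it satisfies condition G.
By R25 (it satisfies condition G, it is in category C): it is a reptile.
By R18 (it is a reptile): it has marker X.
By R14 (it has marker X, it is a mammal): it is classified as A.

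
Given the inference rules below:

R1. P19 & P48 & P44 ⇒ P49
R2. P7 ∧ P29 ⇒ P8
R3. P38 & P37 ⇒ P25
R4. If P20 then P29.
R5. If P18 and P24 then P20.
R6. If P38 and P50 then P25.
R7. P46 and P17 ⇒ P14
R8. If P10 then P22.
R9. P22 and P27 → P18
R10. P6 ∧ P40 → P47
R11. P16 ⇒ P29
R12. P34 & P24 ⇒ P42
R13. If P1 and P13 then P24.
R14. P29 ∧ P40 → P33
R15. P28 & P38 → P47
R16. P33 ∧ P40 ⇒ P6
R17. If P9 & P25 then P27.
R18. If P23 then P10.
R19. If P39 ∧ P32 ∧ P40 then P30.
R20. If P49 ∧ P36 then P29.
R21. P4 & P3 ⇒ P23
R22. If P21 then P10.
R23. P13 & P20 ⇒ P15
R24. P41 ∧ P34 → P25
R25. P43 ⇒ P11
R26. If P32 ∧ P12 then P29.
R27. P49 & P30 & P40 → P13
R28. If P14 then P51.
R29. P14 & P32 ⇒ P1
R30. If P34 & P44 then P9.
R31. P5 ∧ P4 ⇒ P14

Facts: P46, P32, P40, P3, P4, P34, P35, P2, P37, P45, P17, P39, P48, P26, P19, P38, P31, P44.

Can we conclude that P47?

Yes

P49  (by R1: P19, P48, P44)
P25  (by R3: P38, P37)
P14  (by R7: P46, P17)
P30  (by R19: P39, P32, P40)
P23  (by R21: P4, P3)
P13  (by R27: P49, P30, P40)
P1  (by R29: P14, P32)
P9  (by R30: P34, P44)
P24  (by R13: P1, P13)
P27  (by R17: P9, P25)
P10  (by R18: P23)
P22  (by R8: P10)
P18  (by R9: P22, P27)
P20  (by R5: P18, P24)
P29  (by R4: P20)
P33  (by R14: P29, P40)
P6  (by R16: P33, P40)
P47  (by R10: P6, P40)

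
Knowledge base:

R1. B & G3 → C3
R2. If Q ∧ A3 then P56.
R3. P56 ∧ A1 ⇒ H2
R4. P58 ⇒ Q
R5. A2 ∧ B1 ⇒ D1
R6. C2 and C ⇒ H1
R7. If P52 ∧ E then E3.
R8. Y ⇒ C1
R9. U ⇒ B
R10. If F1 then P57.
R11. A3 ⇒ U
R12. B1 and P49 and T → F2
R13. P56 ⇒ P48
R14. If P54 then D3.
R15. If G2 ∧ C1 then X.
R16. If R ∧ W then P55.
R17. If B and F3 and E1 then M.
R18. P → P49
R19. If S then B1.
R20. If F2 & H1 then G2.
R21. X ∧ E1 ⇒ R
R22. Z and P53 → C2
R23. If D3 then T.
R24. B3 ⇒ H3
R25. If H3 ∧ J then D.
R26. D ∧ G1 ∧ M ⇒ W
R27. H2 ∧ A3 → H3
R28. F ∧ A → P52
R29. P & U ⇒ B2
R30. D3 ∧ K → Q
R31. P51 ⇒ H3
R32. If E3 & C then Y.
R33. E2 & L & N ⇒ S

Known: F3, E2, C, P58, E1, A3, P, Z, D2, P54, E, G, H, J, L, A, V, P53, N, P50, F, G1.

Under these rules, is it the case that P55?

Forward chaining from the given facts derives: Q, U, D3, P49, C2, T, P52, B2, S, P56, H1, E3, B, P48, M, B1, Y, C1, F2, G2, X, R.
The only rule concluding P55 is R16, which needs W; that is never established.

No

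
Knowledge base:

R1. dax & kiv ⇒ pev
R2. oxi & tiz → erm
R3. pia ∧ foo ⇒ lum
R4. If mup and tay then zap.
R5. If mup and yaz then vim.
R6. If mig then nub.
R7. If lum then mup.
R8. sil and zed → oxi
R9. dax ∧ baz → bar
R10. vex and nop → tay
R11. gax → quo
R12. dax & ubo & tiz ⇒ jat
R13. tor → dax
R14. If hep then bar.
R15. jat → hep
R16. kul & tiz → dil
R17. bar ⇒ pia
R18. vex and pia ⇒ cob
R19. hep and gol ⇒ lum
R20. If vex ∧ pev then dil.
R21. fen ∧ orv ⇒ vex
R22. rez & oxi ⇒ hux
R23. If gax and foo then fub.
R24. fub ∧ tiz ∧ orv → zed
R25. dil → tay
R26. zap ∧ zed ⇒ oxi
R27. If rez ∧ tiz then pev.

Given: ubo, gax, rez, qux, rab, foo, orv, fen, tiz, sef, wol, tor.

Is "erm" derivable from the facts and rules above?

Yes

dax  (by R13: tor)
vex  (by R21: fen, orv)
fub  (by R23: gax, foo)
zed  (by R24: fub, tiz, orv)
pev  (by R27: rez, tiz)
jat  (by R12: dax, ubo, tiz)
hep  (by R15: jat)
dil  (by R20: vex, pev)
tay  (by R25: dil)
bar  (by R14: hep)
pia  (by R17: bar)
lum  (by R3: pia, foo)
mup  (by R7: lum)
zap  (by R4: mup, tay)
oxi  (by R26: zap, zed)
erm  (by R2: oxi, tiz)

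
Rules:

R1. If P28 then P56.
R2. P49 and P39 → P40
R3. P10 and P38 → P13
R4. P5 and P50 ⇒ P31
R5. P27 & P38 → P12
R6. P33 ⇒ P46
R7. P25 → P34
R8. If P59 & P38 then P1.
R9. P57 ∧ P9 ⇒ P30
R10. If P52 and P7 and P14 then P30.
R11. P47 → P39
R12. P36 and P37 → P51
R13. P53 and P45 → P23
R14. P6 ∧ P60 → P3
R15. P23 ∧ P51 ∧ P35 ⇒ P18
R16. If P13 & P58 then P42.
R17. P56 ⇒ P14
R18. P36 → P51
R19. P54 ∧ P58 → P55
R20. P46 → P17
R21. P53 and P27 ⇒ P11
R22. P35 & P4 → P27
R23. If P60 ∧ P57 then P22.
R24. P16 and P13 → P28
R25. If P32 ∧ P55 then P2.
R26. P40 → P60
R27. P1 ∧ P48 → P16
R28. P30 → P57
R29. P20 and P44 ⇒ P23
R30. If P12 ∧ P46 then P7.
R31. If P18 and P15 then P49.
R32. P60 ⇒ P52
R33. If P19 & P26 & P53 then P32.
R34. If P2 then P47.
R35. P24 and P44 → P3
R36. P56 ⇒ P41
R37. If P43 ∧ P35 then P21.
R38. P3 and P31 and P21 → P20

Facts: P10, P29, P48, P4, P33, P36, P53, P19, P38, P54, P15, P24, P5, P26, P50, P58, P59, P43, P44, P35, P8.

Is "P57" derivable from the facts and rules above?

P13  (by R3: P10, P38)
P31  (by R4: P5, P50)
P46  (by R6: P33)
P1  (by R8: P59, P38)
P51  (by R18: P36)
P55  (by R19: P54, P58)
P27  (by R22: P35, P4)
P16  (by R27: P1, P48)
P32  (by R33: P19, P26, P53)
P3  (by R35: P24, P44)
P21  (by R37: P43, P35)
P20  (by R38: P3, P31, P21)
P12  (by R5: P27, P38)
P28  (by R24: P16, P13)
P2  (by R25: P32, P55)
P23  (by R29: P20, P44)
P7  (by R30: P12, P46)
P47  (by R34: P2)
P56  (by R1: P28)
P39  (by R11: P47)
P18  (by R15: P23, P51, P35)
P14  (by R17: P56)
P49  (by R31: P18, P15)
P40  (by R2: P49, P39)
P60  (by R26: P40)
P52  (by R32: P60)
P30  (by R10: P52, P7, P14)
P57  (by R28: P30)

Yes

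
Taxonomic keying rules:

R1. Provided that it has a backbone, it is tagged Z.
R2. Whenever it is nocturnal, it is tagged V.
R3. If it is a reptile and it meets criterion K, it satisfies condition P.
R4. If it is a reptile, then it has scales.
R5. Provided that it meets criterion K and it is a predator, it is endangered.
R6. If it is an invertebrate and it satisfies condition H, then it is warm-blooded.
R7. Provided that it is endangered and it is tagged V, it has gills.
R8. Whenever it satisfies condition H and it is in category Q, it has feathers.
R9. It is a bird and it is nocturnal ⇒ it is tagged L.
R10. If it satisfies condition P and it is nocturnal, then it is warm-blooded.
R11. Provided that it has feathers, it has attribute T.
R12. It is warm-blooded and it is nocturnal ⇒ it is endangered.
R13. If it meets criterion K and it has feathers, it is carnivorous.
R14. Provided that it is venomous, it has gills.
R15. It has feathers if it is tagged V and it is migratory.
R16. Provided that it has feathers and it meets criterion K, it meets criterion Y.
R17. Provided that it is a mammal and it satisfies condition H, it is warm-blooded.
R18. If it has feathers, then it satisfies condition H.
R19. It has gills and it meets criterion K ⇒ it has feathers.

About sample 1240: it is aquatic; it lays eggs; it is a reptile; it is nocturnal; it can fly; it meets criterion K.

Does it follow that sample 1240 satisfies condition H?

By R2 (it is nocturnal): it is tagged V.
By R3 (it is a reptile, it meets criterion K): it satisfies condition P.
By R10 (it satisfies condition P, it is nocturnal): it is warm-blooded.
By R12 (it is warm-blooded, it is nocturnal): it is endangered.
By R7 (it is endangered, it is tagged V): it has gills.
By R19 (it has gills, it meets criterion K): it has feathers.
By R18 (it has feathers): it satisfies condition H.

Yes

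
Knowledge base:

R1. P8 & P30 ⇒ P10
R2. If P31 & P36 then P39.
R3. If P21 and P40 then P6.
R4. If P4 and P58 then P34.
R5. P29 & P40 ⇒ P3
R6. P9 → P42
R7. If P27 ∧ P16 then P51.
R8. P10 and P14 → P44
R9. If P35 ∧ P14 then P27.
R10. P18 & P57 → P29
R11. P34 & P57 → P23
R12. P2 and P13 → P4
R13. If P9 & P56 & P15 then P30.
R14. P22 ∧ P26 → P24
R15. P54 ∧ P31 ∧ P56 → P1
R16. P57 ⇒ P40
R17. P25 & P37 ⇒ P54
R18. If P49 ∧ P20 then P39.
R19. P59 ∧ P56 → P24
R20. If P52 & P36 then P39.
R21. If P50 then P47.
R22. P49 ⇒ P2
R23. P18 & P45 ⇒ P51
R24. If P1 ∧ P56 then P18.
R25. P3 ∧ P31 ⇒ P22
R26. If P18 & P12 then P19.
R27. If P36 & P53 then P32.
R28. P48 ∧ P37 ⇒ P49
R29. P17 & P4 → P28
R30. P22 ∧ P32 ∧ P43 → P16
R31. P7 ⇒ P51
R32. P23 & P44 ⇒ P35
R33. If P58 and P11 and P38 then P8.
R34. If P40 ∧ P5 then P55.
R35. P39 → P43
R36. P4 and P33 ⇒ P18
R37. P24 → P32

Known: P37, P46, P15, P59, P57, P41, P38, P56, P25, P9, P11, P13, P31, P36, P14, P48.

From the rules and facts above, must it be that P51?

No

Forward chaining from the given facts derives: P39, P42, P30, P40, P54, P24, P49, P43, P32, P1, P2, P18, P29, P4, P3, P22, P16.
Rules concluding P51: R7 needs P27; R23 needs P45; R31 needs P7 — none of these are established.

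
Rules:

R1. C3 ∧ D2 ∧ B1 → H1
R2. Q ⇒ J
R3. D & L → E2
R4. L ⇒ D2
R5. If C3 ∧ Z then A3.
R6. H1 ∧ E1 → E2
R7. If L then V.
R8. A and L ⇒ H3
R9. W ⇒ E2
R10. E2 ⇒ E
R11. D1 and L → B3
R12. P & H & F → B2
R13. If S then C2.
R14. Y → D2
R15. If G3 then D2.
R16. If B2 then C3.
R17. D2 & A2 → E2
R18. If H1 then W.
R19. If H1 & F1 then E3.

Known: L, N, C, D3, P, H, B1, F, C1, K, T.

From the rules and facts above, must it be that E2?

D2  (by R4: L)
B2  (by R12: P, H, F)
C3  (by R16: B2)
H1  (by R1: C3, D2, B1)
W  (by R18: H1)
E2  (by R9: W)

Yes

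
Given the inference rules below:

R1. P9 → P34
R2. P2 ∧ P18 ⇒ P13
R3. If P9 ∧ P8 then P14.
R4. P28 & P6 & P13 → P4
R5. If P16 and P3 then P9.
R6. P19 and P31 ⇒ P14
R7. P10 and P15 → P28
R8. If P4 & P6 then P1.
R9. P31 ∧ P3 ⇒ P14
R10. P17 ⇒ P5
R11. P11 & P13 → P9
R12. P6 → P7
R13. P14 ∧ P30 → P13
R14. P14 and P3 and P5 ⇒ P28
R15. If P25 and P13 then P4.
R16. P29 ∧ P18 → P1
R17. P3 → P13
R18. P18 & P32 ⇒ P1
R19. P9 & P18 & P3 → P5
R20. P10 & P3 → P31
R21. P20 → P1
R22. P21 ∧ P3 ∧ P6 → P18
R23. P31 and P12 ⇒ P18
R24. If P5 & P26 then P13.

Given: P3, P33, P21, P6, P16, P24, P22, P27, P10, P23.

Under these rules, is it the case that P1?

Yes

P9  (by R5: P16, P3)
P13  (by R17: P3)
P31  (by R20: P10, P3)
P18  (by R22: P21, P3, P6)
P14  (by R9: P31, P3)
P5  (by R19: P9, P18, P3)
P28  (by R14: P14, P3, P5)
P4  (by R4: P28, P6, P13)
P1  (by R8: P4, P6)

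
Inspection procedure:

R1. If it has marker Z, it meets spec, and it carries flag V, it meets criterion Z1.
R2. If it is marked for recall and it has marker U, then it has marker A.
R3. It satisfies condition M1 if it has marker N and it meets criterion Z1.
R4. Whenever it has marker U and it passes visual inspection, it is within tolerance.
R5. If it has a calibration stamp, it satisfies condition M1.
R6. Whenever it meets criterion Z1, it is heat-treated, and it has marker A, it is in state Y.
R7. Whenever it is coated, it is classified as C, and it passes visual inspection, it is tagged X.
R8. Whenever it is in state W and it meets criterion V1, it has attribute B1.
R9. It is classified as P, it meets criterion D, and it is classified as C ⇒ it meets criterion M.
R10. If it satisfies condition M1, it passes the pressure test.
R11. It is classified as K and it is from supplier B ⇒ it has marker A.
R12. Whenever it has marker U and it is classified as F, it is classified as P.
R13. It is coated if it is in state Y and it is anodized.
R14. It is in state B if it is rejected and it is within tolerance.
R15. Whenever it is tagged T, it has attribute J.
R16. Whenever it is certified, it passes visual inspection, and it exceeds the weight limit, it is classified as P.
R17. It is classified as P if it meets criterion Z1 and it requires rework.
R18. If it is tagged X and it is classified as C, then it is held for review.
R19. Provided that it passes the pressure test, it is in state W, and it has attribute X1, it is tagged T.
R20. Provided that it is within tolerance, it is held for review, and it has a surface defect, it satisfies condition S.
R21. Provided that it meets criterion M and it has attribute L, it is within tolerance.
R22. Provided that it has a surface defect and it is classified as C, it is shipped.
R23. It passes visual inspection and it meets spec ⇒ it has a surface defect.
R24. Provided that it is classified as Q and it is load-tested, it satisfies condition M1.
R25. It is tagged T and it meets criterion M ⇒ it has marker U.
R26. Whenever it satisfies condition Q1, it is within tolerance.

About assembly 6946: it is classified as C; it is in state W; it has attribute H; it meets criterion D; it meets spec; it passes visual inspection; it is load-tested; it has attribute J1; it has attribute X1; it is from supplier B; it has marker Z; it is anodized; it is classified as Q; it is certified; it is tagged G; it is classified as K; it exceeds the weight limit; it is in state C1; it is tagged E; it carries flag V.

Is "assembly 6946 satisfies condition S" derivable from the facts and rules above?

Forward chaining from the given facts derives: meets criterion Z1, has marker A, is classified as P, has a surface defect, satisfies condition M1, meets criterion M, passes the pressure test, is tagged T, is shipped, has marker U, is within tolerance, has attribute J.
The only rule concluding "it satisfies condition S" is R20, which needs "it is held for review"; that is never established.

No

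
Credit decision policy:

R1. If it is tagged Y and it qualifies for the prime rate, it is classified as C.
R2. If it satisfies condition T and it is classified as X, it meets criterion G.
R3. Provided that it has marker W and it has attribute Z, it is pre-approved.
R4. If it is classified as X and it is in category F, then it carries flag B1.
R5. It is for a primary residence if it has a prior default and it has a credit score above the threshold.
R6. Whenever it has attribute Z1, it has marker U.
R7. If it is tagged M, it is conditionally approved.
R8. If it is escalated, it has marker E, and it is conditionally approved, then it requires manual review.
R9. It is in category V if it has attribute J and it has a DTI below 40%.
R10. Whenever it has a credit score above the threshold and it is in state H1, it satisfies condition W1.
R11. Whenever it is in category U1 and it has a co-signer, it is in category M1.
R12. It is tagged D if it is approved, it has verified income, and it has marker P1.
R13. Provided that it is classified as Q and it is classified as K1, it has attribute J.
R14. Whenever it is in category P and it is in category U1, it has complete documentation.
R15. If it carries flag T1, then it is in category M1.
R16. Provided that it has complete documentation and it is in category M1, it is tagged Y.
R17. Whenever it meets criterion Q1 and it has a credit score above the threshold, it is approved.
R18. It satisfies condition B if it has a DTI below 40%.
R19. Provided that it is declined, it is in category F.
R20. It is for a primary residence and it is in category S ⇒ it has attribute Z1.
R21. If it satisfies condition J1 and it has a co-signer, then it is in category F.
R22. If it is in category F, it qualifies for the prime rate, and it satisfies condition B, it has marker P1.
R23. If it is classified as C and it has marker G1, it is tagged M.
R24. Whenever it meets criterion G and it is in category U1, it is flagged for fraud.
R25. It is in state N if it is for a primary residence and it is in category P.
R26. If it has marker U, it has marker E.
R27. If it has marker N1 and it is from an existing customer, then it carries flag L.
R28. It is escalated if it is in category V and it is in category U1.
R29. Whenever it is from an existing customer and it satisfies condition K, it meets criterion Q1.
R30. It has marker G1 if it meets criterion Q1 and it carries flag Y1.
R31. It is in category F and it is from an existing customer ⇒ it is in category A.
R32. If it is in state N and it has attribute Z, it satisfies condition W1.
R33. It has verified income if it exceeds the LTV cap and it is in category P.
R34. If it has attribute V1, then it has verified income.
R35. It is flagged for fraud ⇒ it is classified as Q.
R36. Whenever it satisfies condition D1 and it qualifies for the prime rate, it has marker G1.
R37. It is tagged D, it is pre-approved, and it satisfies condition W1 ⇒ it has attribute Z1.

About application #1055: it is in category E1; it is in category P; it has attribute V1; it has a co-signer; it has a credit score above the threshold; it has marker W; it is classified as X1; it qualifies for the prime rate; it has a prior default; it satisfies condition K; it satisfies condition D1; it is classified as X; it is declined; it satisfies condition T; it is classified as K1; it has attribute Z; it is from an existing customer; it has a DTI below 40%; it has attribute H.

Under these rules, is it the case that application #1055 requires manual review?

Forward chaining from the given facts derives: meets criterion G, is pre-approved, is for a primary residence, satisfies condition B, is in category F, has marker P1, is in state N, meets criterion Q1, is in category A, satisfies condition W1, has verified income, has marker G1, carries flag B1, is approved, is tagged D, has attribute Z1, has marker U, has marker E.
The only rule concluding "it requires manual review" is R8, which needs "it is escalated"; that is never established.

No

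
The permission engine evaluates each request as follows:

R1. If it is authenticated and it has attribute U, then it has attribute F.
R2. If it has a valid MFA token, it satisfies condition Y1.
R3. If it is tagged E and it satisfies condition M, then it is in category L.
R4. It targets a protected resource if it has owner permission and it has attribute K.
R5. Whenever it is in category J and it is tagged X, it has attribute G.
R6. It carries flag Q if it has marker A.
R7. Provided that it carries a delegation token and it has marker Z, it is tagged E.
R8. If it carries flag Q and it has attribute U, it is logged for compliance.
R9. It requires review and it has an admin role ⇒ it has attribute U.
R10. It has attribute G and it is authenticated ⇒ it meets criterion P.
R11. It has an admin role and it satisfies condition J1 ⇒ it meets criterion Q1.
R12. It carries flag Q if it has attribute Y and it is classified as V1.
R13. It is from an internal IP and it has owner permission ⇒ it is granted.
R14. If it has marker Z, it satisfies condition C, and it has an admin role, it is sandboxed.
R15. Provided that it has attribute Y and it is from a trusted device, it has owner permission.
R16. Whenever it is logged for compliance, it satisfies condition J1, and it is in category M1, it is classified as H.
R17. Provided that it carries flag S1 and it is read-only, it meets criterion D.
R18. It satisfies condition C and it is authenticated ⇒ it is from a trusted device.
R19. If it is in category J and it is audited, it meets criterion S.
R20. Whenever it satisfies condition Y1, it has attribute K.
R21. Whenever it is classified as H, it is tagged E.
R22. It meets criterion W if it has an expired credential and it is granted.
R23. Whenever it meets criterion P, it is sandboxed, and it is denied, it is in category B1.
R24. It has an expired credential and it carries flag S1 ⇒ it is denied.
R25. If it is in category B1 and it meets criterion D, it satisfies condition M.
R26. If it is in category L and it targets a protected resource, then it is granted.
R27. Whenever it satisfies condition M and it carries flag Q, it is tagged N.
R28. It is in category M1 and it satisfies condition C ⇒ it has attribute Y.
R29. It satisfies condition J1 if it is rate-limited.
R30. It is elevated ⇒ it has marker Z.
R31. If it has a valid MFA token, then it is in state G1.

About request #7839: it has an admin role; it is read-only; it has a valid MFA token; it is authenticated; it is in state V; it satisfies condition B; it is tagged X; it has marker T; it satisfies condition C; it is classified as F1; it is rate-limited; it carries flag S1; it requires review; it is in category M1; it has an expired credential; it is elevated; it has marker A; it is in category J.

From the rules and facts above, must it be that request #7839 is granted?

By R2 (it has a valid MFA token): it satisfies condition Y1.
By R5 (it is in category J, it is tagged X): it has attribute G.
By R6 (it has marker A): it carries flag Q.
By R9 (it requires review, it has an admin role): it has attribute U.
By R10 (it has attribute G, it is authenticated): it meets criterion P.
By R17 (it carries flag S1, it is read-only): it meets criterion D.
By R18 (it satisfies condition C, it is authenticated): it is from a trusted device.
By R20 (it satisfies condition Y1): it has attribute K.
By R24 (it has an expired credential, it carries flag S1): it is denied.
By R28 (it is in category M1, it satisfies condition C): it has attribute Y.
By R29 (it is rate-limited): it satisfies condition J1.
By R30 (it is elevated): it has marker Z.
By R8 (it carries flag Q, it has attribute U): it is logged for compliance.
By R14 (it has marker Z, it satisfies condition C, it has an admin role): it is sandboxed.
By R15 (it has attribute Y, it is from a trusted device): it has owner permission.
By R16 (it is logged for compliance, it satisfies condition J1, it is in category M1): it is classified as H.
By R21 (it is classified as H): it is tagged E.
By R23 (it meets criterion P, it is sandboxed, it is denied): it is in category B1.
By R25 (it is in category B1, it meets criterion D): it satisfies condition M.
By R3 (it is tagged E, it satisfies condition M): it is in category L.
By R4 (it has owner permission, it has attribute K): it targets a protected resource.
By R26 (it is in category L, it targets a protected resource): it is granted.

Yes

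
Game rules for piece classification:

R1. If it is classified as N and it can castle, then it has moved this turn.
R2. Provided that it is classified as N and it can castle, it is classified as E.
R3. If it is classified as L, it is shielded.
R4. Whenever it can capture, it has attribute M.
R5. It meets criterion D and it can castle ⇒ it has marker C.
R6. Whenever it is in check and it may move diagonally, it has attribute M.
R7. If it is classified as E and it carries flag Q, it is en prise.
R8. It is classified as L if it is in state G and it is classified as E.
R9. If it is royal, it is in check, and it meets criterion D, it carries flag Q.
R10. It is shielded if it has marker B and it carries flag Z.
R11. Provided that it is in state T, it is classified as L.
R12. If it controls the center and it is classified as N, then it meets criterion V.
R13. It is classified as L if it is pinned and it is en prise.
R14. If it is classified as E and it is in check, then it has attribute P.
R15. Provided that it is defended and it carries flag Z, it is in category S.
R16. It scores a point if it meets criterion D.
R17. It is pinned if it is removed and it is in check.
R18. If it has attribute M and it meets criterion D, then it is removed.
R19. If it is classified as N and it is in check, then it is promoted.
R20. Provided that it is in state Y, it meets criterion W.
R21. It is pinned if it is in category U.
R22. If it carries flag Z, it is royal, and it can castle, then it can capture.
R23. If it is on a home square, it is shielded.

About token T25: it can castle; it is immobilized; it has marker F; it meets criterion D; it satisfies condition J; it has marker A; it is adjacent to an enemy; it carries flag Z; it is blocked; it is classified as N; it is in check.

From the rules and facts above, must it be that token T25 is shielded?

Forward chaining from the given facts derives: has moved this turn, is classified as E, has marker C, has attribute P, scores a point, is promoted.
Rules concluding "it is shielded": R3 needs "it is classified as L"; R10 needs "it has marker B"; R23 needs "it is on a home square" — none of these are established.

No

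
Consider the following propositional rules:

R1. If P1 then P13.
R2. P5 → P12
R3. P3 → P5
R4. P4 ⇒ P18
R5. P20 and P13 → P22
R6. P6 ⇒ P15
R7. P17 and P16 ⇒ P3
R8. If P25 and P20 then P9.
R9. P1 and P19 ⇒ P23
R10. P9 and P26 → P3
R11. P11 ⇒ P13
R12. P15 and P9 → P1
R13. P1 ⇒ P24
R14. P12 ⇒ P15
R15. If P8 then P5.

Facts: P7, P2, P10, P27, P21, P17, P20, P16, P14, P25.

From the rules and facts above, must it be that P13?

Yes

P3  (by R7: P17, P16)
P9  (by R8: P25, P20)
P5  (by R3: P3)
P12  (by R2: P5)
P15  (by R14: P12)
P1  (by R12: P15, P9)
P13  (by R1: P1)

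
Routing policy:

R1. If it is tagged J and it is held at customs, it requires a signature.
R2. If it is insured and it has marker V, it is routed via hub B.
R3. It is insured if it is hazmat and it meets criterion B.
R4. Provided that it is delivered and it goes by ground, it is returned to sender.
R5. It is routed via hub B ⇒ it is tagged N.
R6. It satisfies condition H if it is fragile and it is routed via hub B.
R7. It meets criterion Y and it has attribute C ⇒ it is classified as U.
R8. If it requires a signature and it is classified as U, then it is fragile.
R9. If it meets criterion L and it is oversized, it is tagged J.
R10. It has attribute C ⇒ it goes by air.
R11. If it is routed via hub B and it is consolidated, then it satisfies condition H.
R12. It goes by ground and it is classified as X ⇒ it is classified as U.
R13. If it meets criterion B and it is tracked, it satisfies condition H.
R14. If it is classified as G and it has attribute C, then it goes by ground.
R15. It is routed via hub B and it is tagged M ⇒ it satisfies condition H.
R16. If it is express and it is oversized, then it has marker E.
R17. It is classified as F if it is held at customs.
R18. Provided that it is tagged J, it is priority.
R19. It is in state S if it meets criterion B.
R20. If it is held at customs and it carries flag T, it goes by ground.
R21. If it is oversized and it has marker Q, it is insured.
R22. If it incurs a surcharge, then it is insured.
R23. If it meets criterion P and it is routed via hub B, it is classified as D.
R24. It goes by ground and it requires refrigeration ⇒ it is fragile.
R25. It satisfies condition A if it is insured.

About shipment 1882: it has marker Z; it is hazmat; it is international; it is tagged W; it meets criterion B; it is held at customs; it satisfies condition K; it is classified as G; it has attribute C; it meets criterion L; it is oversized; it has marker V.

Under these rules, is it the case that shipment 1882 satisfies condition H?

Forward chaining from the given facts derives: is insured, is tagged J, goes by air, goes by ground, is classified as F, is priority, is in state S, satisfies condition A, requires a signature, is routed via hub B, is tagged N.
Rules concluding "it satisfies condition H": R6 needs "it is fragile"; R11 needs "it is consolidated"; R13 needs "it is tracked"; R15 needs "it is tagged M" — none of these are established.

No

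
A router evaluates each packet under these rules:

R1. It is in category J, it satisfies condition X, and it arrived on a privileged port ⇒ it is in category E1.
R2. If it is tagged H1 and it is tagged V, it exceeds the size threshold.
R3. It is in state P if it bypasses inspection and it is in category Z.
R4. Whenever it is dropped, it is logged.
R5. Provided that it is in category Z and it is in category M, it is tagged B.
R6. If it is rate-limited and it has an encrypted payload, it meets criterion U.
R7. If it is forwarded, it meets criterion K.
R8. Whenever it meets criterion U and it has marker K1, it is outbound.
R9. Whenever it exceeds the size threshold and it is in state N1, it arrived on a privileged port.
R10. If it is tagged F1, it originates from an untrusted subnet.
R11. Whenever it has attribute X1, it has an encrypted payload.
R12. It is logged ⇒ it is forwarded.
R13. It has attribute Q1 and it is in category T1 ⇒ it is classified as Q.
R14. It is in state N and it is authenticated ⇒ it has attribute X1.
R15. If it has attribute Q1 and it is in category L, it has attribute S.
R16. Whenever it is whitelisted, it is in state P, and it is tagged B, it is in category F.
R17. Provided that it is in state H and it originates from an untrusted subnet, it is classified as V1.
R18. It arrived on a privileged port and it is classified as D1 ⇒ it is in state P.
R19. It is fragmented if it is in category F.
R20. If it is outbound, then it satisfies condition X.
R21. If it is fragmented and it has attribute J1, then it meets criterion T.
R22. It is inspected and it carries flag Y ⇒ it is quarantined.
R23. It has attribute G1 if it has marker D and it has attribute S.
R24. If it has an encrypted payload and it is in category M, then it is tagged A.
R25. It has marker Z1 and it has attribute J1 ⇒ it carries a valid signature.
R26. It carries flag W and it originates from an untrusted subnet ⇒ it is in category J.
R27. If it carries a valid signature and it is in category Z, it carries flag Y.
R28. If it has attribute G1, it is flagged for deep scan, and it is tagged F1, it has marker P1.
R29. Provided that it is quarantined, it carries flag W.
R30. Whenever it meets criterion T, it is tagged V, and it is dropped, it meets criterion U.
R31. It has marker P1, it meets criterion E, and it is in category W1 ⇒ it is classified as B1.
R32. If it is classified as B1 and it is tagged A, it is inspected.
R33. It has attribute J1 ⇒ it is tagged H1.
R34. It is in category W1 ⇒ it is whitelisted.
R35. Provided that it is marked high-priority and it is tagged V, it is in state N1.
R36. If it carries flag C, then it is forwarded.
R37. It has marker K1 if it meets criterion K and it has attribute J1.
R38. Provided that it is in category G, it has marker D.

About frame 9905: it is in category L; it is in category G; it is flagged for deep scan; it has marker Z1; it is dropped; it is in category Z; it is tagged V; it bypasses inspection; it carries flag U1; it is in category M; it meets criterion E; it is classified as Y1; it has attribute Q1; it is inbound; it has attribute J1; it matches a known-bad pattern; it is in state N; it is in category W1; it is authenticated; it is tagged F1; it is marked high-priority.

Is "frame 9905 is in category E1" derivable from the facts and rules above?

By R3 (it bypasses inspection, it is in category Z): it is in state P.
By R4 (it is dropped): it is logged.
By R5 (it is in category Z, it is in category M): it is tagged B.
By R10 (it is tagged F1): it originates from an untrusted subnet.
By R12 (it is logged): it is forwarded.
By R14 (it is in state N, it is authenticated): it has attribute X1.
By R15 (it has attribute Q1, it is in category L): it has attribute S.
By R25 (it has marker Z1, it has attribute J1): it carries a valid signature.
By R27 (it carries a valid signature, it is in category Z): it carries flag Y.
By R33 (it has attribute J1): it is tagged H1.
By R34 (it is in category W1): it is whitelisted.
By R35 (it is marked high-priority, it is tagged V): it is in state N1.
By R38 (it is in category G): it has marker D.
By R2 (it is tagged H1, it is tagged V): it exceeds the size threshold.
By R7 (it is forwarded): it meets criterion K.
By R9 (it exceeds the size threshold, it is in state N1): it arrived on a privileged port.
By R11 (it has attribute X1): it has an encrypted payload.
By R16 (it is whitelisted, it is in state P, it is tagged B): it is in category F.
By R19 (it is in category F): it is fragmented.
By R21 (it is fragmented, it has attribute J1): it meets criterion T.
By R23 (it has marker D, it has attribute S): it has attribute G1.
By R24 (it has an encrypted payload, it is in category M): it is tagged A.
By R28 (it has attribute G1, it is flagged for deep scan, it is tagged F1): it has marker P1.
By R30 (it meets criterion T, it is tagged V, it is dropped): it meets criterion U.
By R31 (it has marker P1, it meets criterion E, it is in category W1): it is classified as B1.
By R32 (it is classified as B1, it is tagged A): it is inspected.
By R37 (it meets criterion K, it has attribute J1): it has marker K1.
By R8 (it meets criterion U, it has marker K1): it is outbound.
By R20 (it is outbound): it satisfies condition X.
By R22 (it is inspected, it carries flag Y): it is quarantined.
By R29 (it is quarantined): it carries flag W.
By R26 (it carries flag W, it originates from an untrusted subnet): it is in category J.
By R1 (it is in category J, it satisfies condition X, it arrived on a privileged port): it is in category E1.

Yes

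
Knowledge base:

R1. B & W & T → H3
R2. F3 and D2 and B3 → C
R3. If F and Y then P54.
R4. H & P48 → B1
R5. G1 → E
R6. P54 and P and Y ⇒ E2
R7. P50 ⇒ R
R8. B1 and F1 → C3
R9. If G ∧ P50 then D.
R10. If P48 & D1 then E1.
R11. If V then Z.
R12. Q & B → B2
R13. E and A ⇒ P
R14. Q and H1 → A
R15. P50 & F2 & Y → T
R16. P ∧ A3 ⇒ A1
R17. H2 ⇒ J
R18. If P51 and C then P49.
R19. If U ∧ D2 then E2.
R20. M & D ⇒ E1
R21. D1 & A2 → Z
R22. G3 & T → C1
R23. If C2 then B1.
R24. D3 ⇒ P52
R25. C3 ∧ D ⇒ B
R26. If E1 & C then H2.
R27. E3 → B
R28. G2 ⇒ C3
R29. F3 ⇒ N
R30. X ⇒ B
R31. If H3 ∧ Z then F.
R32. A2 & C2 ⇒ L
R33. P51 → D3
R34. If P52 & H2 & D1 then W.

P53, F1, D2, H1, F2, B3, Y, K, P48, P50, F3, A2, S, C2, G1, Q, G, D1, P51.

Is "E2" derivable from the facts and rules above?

C  (by R2: F3, D2, B3)
E  (by R5: G1)
D  (by R9: G, P50)
E1  (by R10: P48, D1)
A  (by R14: Q, H1)
T  (by R15: P50, F2, Y)
Z  (by R21: D1, A2)
B1  (by R23: C2)
H2  (by R26: E1, C)
D3  (by R33: P51)
C3  (by R8: B1, F1)
P  (by R13: E, A)
P52  (by R24: D3)
B  (by R25: C3, D)
W  (by R34: P52, H2, D1)
H3  (by R1: B, W, T)
F  (by R31: H3, Z)
P54  (by R3: F, Y)
E2  (by R6: P54, P, Y)

Yes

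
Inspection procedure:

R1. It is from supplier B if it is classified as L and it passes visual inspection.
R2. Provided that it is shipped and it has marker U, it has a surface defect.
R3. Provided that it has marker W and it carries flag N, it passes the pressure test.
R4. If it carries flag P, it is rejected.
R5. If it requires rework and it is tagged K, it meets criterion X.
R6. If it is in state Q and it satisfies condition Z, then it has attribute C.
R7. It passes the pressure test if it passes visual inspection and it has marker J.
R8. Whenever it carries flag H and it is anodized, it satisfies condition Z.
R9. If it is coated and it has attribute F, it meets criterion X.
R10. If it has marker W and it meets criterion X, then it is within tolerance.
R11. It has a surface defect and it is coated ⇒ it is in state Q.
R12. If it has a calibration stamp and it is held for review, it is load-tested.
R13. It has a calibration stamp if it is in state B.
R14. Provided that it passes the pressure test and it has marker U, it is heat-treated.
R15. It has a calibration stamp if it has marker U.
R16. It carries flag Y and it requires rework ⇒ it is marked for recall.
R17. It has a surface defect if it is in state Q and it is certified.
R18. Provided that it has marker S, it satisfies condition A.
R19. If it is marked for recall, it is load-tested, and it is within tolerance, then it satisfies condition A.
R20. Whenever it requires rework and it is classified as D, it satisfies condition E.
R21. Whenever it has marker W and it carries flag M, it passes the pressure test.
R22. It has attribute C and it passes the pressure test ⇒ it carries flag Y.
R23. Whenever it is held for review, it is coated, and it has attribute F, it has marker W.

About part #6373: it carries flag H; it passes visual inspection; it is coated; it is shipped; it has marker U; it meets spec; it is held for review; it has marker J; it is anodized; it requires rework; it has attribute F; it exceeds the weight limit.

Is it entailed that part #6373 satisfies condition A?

By R2 (it is shipped, it has marker U): it has a surface defect.
By R7 (it passes visual inspection, it has marker J): it passes the pressure test.
By R8 (it carries flag H, it is anodized): it satisfies condition Z.
By R9 (it is coated, it has attribute F): it meets criterion X.
By R11 (it has a surface defect, it is coated): it is in state Q.
By R15 (it has marker U): it has a calibration stamp.
By R23 (it is held for review, it is coated, it has attribute F): it has marker W.
By R6 (it is in state Q, it satisfies condition Z): it has attribute C.
By R10 (it has marker W, it meets criterion X): it is within tolerance.
By R12 (it has a calibration stamp, it is held for review): it is load-tested.
By R22 (it has attribute C, it passes the pressure test): it carries flag Y.
By R16 (it carries flag Y, it requires rework): it is marked for recall.
By R19 (it is marked for recall, it is load-tested, it is within tolerance): it satisfies condition A.

Yes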